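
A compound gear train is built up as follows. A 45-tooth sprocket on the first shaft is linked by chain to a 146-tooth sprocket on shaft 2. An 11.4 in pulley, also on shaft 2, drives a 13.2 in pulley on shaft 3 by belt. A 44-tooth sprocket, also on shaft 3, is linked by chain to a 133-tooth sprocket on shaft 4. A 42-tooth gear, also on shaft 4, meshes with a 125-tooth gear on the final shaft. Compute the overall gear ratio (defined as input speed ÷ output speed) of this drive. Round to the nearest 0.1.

33.8

Each stage contributes driven/driver: chain 146/45 = 3.2444, belt 13.2/11.4 = 1.1579, chain 133/44 = 3.0227, gear mesh 125/42 = 2.9762.
Overall: 3.2444 × 1.1579 × 3.0227 × 2.9762 = 33.796.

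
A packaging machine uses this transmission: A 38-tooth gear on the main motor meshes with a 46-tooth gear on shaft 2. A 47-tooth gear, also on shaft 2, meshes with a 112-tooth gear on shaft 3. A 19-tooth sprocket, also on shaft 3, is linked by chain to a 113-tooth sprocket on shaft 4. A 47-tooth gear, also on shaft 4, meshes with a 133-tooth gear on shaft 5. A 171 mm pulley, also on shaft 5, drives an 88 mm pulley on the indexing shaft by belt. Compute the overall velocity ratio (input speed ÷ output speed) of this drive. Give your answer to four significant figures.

Each stage contributes driven/driver: gear mesh 46/38 = 1.2105, gear mesh 112/47 = 2.383, chain 113/19 = 5.9474, gear mesh 133/47 = 2.8298, belt 88/171 = 0.51462.
Overall: 1.2105 × 2.383 × 5.9474 × 2.8298 × 0.51462 = 24.984.

24.98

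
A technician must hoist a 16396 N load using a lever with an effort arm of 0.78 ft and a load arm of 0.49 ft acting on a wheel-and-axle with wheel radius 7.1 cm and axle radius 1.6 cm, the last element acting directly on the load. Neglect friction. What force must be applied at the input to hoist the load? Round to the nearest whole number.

2321 N

Lever MA = effort arm / load arm = 0.78/0.49 = 1.5918.
Wheel-and-axle MA = R/r = 7.1/1.6 = 4.4375.
Combined ideal MA = 1.5918 × 4.4375 = 7.0638.
Effort = load / MA = 16396 / 7.0638 = 2321.1 N.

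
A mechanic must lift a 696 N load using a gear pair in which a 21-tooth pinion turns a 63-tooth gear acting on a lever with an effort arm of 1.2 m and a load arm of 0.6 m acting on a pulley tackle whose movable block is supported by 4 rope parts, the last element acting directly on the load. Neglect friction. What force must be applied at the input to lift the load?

29 N

Gear pair MA = 63/21 = 3.
Lever MA = effort arm / load arm = 1.2/0.6 = 2.
Block-and-tackle MA = number of supporting rope parts = 4.
Combined ideal MA = 3 × 2 × 4 = 24.
Effort = load / MA = 696 / 24 = 29 N.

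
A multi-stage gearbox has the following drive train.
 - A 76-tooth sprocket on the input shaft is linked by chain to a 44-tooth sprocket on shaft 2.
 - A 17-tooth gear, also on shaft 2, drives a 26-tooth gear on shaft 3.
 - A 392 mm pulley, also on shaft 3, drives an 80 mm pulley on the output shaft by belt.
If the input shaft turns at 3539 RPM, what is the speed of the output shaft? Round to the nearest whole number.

19585 RPM

chain 44/76 = 0.57895 → 3539/0.57895 = 6112.8 RPM
gear mesh 26/17 = 1.5294 → 6112.8/1.5294 = 3996.8 RPM
belt 80/392 = 0.20408 → 3996.8/0.20408 = 19585 RPM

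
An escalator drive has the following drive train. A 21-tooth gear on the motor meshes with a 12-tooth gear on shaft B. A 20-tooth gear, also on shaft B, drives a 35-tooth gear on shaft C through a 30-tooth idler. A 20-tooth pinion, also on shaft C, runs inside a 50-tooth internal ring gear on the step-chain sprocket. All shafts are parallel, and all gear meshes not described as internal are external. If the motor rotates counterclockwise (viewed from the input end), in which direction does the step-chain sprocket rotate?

clockwise

the motor → shaft B: external mesh, 1 reversal → CW.
shaft B → shaft C: driver → idler → driven is 2 external meshes, 2 reversals → CW.
shaft C → the step-chain sprocket: internal mesh, same direction → CW.
3 reversals in total — an odd number — so the step-chain sprocket turns opposite to the motor.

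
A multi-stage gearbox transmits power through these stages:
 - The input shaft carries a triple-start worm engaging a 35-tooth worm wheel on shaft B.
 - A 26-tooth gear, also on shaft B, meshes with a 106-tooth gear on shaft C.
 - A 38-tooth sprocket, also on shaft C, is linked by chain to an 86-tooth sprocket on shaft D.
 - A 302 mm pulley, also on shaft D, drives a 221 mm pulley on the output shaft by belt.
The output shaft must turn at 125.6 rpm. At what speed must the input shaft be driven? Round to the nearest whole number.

9894 rpm

Overall ratio R = 11.667 × 4.0769 × 2.2632 × 0.73179 = 78.773.
Required input speed = output speed × R = 125.6 × 78.773 = 9893.9 rpm.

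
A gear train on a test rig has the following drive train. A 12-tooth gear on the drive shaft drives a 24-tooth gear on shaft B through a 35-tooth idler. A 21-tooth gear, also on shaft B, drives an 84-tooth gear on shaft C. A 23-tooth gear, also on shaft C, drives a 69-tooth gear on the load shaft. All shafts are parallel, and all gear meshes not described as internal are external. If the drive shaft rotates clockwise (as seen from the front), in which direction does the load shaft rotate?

clockwise

the drive shaft → shaft B: driver → idler → driven is 2 external meshes, 2 reversals → CW.
shaft B → shaft C: external mesh, 1 reversal → CCW.
shaft C → the load shaft: external mesh, 1 reversal → CW.
4 reversals in total — an even number — so the load shaft turns the same way as the drive shaft.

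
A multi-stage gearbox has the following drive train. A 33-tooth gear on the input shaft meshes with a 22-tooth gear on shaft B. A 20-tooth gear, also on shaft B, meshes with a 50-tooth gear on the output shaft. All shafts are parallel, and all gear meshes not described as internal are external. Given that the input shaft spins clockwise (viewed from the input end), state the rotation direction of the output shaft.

the input shaft → shaft B: external mesh, 1 reversal → CCW.
shaft B → the output shaft: external mesh, 1 reversal → CW.
2 reversals in total — an even number — so the output shaft turns the same way as the input shaft.

clockwise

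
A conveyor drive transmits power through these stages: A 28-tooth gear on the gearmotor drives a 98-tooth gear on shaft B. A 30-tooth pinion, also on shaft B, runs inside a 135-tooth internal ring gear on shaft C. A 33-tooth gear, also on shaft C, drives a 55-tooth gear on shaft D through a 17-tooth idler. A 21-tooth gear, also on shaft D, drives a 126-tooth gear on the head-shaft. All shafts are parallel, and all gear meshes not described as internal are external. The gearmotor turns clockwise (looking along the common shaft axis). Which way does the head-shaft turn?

the gearmotor → shaft B: external mesh, 1 reversal → CCW.
shaft B → shaft C: internal mesh, same direction → CCW.
shaft C → shaft D: driver → idler → driven is 2 external meshes, 2 reversals → CCW.
shaft D → the head-shaft: external mesh, 1 reversal → CW.
4 reversals in total — an even number — so the head-shaft turns the same way as the gearmotor.

clockwise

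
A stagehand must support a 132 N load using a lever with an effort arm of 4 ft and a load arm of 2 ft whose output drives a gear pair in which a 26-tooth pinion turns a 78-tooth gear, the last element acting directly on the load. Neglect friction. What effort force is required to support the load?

Lever MA = effort arm / load arm = 4/2 = 2.
Gear pair MA = 78/26 = 3.
Combined ideal MA = 2 × 3 = 6.
Effort = load / MA = 132 / 6 = 22 N.

22 N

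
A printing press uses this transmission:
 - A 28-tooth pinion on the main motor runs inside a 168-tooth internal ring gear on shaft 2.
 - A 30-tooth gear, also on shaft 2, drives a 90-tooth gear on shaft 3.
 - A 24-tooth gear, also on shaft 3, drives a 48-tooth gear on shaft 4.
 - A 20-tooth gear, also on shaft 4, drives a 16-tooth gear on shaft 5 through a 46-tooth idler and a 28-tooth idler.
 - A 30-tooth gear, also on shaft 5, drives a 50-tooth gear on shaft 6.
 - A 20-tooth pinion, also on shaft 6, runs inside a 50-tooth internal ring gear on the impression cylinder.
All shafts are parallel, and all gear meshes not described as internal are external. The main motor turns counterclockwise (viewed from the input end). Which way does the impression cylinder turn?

counterclockwise

the main motor → shaft 2: internal mesh, same direction → CCW.
shaft 2 → shaft 3: external mesh, 1 reversal → CW.
shaft 3 → shaft 4: external mesh, 1 reversal → CCW.
shaft 4 → shaft 5: driver → idler → idler → driven is 3 external meshes, 3 reversals → CW.
shaft 5 → shaft 6: external mesh, 1 reversal → CCW.
shaft 6 → the impression cylinder: internal mesh, same direction → CCW.
6 reversals in total — an even number — so the impression cylinder turns the same way as the main motor.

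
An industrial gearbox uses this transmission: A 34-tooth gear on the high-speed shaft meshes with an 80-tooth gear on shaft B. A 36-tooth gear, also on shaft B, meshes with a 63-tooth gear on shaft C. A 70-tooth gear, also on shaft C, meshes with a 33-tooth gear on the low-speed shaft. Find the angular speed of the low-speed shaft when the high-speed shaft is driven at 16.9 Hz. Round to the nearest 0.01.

the high-speed shaft → shaft B (gear mesh, 80/34): 16.9 ÷ 2.3529 = 7.1825 Hz
shaft B → shaft C (gear mesh, 63/36): 7.1825 ÷ 1.75 = 4.1043 Hz
shaft C → the low-speed shaft (gear mesh, 33/70): 4.1043 ÷ 0.47143 = 8.7061 Hz

8.71 Hz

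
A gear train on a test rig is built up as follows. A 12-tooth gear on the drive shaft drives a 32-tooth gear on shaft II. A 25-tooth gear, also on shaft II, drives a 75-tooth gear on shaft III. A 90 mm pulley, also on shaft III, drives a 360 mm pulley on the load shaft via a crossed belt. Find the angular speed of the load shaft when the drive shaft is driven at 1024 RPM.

Gear mesh: ratio = 32/12 = 2.6667, so shaft II turns at 1024 / 2.6667 = 384 RPM.
Gear mesh: ratio = 75/25 = 3, so shaft III turns at 384 / 3 = 128 RPM.
Belt: ratio = 360/90 = 4, so the load shaft turns at 128 / 4 = 32 RPM.

32 RPM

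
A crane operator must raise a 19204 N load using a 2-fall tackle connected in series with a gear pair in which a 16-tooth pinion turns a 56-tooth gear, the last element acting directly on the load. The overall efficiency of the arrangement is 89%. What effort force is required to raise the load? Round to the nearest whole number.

Block-and-tackle MA = number of supporting rope parts = 2.
Gear pair MA = 56/16 = 3.5.
Combined ideal MA = 2 × 3.5 = 7.
Actual MA = 7 × 0.89 = 6.23.
Effort = load / actual MA = 19204 / 6.23 = 3082.5 N.

3083 N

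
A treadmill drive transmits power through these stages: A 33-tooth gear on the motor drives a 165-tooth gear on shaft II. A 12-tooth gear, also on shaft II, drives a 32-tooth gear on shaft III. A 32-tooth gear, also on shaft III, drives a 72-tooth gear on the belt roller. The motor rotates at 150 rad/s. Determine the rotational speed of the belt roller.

the motor → shaft II (gear mesh, 165/33): 150 ÷ 5 = 30 rad/s
shaft II → shaft III (gear mesh, 32/12): 30 ÷ 2.6667 = 11.25 rad/s
shaft III → the belt roller (gear mesh, 72/32): 11.25 ÷ 2.25 = 5 rad/s

5 rad/s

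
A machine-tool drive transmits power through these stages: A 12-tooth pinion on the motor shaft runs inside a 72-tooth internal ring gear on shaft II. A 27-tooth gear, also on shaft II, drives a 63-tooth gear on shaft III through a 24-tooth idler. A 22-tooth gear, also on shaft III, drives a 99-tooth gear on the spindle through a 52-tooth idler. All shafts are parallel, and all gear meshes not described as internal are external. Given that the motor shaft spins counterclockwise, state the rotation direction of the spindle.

the motor shaft → shaft II: internal mesh, same direction → CCW.
shaft II → shaft III: driver → idler → driven is 2 external meshes, 2 reversals → CCW.
shaft III → the spindle: driver → idler → driven is 2 external meshes, 2 reversals → CCW.
4 reversals in total — an even number — so the spindle turns the same way as the motor shaft.

counterclockwise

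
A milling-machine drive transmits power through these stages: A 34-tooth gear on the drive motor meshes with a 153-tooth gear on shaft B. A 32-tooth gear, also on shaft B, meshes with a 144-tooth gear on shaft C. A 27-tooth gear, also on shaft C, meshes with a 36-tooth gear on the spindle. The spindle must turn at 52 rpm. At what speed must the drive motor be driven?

1404 rpm

Overall ratio R = 4.5 × 4.5 × 1.3333 = 27.
Required input speed = output speed × R = 52 × 27 = 1404 rpm.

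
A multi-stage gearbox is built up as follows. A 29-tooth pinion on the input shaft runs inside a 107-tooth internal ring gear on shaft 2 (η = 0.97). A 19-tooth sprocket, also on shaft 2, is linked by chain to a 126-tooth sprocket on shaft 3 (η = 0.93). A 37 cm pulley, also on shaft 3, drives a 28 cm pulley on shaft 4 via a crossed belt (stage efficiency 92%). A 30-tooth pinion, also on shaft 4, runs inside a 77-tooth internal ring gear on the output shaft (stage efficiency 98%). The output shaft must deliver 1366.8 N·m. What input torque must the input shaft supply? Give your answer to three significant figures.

35.4 N·m

Overall ratio R = 3.6897 × 6.6316 × 0.75676 × 2.5667 = 47.526; overall efficiency η = 0.97 × 0.93 × 0.92 × 0.98 = 0.8133.
Input torque = output torque / (R × η) = 1366.8 / (47.526 × 0.8133) = 35.36 N·m.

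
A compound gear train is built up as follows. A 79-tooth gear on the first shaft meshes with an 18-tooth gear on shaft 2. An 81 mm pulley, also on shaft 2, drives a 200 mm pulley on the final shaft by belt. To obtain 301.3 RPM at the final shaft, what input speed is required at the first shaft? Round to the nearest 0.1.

169.5 RPM

Overall ratio R = 0.22785 × 2.4691 = 0.56259.
Required input speed = output speed × R = 301.3 × 0.56259 = 169.51 RPM.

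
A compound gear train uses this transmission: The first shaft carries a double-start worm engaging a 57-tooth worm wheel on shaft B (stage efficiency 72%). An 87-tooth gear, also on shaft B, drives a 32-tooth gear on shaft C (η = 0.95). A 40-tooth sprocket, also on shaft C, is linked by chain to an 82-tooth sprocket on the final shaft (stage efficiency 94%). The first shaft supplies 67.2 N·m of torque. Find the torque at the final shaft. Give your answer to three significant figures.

929 N·m

worm 57/2 = 28.5 → τ = 67.2·28.5·0.72 = 1378.9 N·m
gear mesh 32/87 = 0.36782 → τ = 1378.9·0.36782·0.95 = 481.84 N·m
chain 82/40 = 2.05 → τ = 481.84·2.05·0.94 = 928.5 N·m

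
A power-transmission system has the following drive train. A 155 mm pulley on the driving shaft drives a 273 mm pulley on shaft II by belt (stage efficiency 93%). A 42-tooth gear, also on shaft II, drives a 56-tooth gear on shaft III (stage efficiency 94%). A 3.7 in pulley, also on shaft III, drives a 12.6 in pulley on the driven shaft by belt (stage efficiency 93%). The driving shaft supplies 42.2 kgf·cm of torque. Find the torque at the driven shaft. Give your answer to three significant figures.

274 kgf·cm

After the belt (273/155): 42.2 × 1.7613 × 0.93 = 69.124 kgf·cm
After the gear mesh (56/42): 69.124 × 1.3333 × 0.94 = 86.635 kgf·cm
After the belt (12.6/3.7): 86.635 × 3.4054 × 0.93 = 274.38 kgf·cm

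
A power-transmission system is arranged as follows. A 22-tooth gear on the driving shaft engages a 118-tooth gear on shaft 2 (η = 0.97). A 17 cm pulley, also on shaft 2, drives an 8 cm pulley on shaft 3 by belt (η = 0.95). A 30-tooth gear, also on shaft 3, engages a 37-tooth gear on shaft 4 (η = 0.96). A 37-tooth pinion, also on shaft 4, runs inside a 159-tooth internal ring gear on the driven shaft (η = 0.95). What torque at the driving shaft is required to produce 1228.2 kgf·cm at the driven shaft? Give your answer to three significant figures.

109 kgf·cm

Overall ratio R = 5.3636 × 0.47059 × 1.2333 × 4.2973 = 13.378; overall efficiency η = 0.97 × 0.95 × 0.96 × 0.95 = 0.8404.
Input torque = output torque / (R × η) = 1228.2 / (13.378 × 0.8404) = 109.25 kgf·cm.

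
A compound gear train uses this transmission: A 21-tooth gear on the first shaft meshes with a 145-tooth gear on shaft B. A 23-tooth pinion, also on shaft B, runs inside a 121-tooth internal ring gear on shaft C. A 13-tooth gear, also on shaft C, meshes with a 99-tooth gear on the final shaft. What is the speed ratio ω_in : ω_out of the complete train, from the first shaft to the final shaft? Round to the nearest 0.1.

276.6

Each stage contributes driven/driver: gear mesh 145/21 = 6.9048, internal gear 121/23 = 5.2609, gear mesh 99/13 = 7.6154.
Overall: 6.9048 × 5.2609 × 7.6154 = 276.63.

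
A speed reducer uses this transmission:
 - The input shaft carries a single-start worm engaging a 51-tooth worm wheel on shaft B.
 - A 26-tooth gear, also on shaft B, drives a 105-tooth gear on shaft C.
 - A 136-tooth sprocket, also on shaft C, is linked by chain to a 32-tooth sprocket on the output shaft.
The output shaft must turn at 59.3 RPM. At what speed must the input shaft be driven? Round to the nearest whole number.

Overall ratio R = 51 × 4.0385 × 0.23529 = 48.462.
Required input speed = output speed × R = 59.3 × 48.462 = 2873.8 RPM.

2874 RPM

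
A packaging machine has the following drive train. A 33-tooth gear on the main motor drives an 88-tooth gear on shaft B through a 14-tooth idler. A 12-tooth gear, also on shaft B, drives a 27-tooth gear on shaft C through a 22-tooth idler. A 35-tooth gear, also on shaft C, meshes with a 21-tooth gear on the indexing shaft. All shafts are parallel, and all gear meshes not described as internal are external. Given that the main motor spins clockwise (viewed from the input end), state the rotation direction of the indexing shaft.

counterclockwise

the main motor → shaft B: driver → idler → driven is 2 external meshes, 2 reversals → CW.
shaft B → shaft C: driver → idler → driven is 2 external meshes, 2 reversals → CW.
shaft C → the indexing shaft: external mesh, 1 reversal → CCW.
5 reversals in total — an odd number — so the indexing shaft turns opposite to the main motor.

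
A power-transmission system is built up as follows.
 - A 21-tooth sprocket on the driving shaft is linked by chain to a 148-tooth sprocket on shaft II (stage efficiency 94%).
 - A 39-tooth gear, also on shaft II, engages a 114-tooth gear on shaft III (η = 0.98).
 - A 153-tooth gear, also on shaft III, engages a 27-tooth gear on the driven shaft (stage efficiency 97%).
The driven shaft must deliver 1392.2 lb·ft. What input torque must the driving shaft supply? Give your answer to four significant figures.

Overall ratio R = 7.0476 × 2.9231 × 0.17647 = 3.6354; overall efficiency η = 0.94 × 0.98 × 0.97 = 0.8936.
Input torque = output torque / (R × η) = 1392.2 / (3.6354 × 0.8936) = 428.57 lb·ft.

428.6 lb·ft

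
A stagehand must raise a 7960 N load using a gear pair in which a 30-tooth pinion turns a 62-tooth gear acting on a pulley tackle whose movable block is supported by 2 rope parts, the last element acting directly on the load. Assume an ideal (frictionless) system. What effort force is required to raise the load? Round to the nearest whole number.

1926 N

Gear pair MA = 62/30 = 2.0667.
Block-and-tackle MA = number of supporting rope parts = 2.
Combined ideal MA = 2.0667 × 2 = 4.1333.
Effort = load / MA = 7960 / 4.1333 = 1925.8 N.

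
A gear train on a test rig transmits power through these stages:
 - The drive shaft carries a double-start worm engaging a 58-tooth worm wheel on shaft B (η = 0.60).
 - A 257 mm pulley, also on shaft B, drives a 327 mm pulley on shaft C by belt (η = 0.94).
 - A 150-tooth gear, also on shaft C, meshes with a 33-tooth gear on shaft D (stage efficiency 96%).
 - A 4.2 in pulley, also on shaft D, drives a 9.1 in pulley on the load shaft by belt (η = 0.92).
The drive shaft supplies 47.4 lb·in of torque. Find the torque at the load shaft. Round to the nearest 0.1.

415.3 lb·in

After the worm (58/2): 47.4 × 29 × 0.60 = 824.76 lb·in
After the belt (327/257): 824.76 × 1.2724 × 0.94 = 986.44 lb·in
After the gear mesh (33/150): 986.44 × 0.22 × 0.96 = 208.34 lb·in
After the belt (9.1/4.2): 208.34 × 2.1667 × 0.92 = 415.28 lb·in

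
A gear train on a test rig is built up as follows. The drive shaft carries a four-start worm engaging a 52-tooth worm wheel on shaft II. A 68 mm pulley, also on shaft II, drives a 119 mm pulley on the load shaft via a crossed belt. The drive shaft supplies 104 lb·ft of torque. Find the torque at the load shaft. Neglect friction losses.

2366 lb·ft

Worm: ratio = 52/4 = 13; torque at shaft II = 104 × 13 = 1352 lb·ft.
Belt: ratio = 119/68 = 1.75; torque at the load shaft = 1352 × 1.75 = 2366 lb·ft.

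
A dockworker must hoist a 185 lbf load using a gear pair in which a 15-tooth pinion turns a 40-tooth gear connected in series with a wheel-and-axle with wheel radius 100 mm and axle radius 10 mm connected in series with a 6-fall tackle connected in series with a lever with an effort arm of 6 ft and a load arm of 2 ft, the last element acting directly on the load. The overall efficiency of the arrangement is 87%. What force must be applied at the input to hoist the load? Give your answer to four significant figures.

Gear pair MA = 40/15 = 2.6667.
Wheel-and-axle MA = R/r = 100/10 = 10.
Block-and-tackle MA = number of supporting rope parts = 6.
Lever MA = effort arm / load arm = 6/2 = 3.
Combined ideal MA = 2.6667 × 10 × 6 × 3 = 480.
Actual MA = 480 × 0.87 = 417.6.
Effort = load / actual MA = 185 / 417.6 = 0.44301 lbf.

0.4430 lbf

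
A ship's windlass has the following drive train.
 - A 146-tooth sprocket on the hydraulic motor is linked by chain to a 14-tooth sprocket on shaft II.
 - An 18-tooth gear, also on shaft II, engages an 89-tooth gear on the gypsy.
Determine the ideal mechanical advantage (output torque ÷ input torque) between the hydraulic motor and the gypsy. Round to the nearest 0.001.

Each stage contributes driven/driver: chain 14/146 = 0.09589, gear mesh 89/18 = 4.9444.
Overall: 0.09589 × 4.9444 = 0.47412.

0.474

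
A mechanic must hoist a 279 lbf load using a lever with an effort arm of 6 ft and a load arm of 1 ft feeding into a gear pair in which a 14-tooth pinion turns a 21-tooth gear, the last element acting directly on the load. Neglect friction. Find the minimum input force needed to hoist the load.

31 lbf

Lever MA = effort arm / load arm = 6/1 = 6.
Gear pair MA = 21/14 = 1.5.
Combined ideal MA = 6 × 1.5 = 9.
Effort = load / MA = 279 / 9 = 31 lbf.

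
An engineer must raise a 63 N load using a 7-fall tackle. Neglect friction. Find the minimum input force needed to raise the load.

Block-and-tackle MA = number of supporting rope parts = 7.
Effort = load / MA = 63 / 7 = 9 N.

9 N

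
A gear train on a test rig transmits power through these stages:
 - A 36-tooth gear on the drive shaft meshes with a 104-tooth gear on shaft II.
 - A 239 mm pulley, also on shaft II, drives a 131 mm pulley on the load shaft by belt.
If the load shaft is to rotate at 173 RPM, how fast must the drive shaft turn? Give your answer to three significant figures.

274 RPM

Overall ratio R = 2.8889 × 0.54812 = 1.5834.
Required input speed = output speed × R = 173 × 1.5834 = 273.94 RPM.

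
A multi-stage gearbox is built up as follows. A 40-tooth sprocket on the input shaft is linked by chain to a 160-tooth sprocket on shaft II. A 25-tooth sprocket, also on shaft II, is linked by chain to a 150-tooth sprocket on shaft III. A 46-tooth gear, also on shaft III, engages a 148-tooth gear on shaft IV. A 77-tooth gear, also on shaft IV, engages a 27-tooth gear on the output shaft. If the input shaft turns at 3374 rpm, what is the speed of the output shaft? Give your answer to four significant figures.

124.6 rpm

the input shaft → shaft II (chain, 160/40): 3374 ÷ 4 = 843.5 rpm
shaft II → shaft III (chain, 150/25): 843.5 ÷ 6 = 140.58 rpm
shaft III → shaft IV (gear mesh, 148/46): 140.58 ÷ 3.2174 = 43.695 rpm
shaft IV → the output shaft (gear mesh, 27/77): 43.695 ÷ 0.35065 = 124.61 rpm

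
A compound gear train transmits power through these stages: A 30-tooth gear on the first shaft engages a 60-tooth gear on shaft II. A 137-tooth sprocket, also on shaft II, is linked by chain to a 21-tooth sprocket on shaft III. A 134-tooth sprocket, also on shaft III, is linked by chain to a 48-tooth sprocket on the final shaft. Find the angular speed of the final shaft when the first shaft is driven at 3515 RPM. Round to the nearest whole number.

Gear mesh: ratio = 60/30 = 2, so shaft II turns at 3515 / 2 = 1757.5 RPM.
Chain: ratio = 21/137 = 0.15328, so shaft III turns at 1757.5 / 0.15328 = 11466 RPM.
Chain: ratio = 48/134 = 0.35821, so the final shaft turns at 11466 / 0.35821 = 32008 RPM.

32008 RPM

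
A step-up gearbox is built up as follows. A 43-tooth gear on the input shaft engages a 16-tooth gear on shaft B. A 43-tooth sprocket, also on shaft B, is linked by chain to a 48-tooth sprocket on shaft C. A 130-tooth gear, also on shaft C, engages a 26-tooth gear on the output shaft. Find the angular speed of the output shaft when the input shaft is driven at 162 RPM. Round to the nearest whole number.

the input shaft → shaft B (gear mesh, 16/43): 162 ÷ 0.37209 = 435.38 RPM
shaft B → shaft C (chain, 48/43): 435.38 ÷ 1.1163 = 390.02 RPM
shaft C → the output shaft (gear mesh, 26/130): 390.02 ÷ 0.2 = 1950.1 RPM

1950 RPM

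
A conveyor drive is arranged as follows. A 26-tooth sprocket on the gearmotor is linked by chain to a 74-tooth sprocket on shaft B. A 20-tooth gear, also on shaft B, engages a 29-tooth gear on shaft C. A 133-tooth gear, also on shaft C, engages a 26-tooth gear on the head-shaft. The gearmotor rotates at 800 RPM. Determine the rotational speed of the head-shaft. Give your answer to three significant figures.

chain 74/26 = 2.8462 → 800/2.8462 = 281.08 RPM
gear mesh 29/20 = 1.45 → 281.08/1.45 = 193.85 RPM
gear mesh 26/133 = 0.19549 → 193.85/0.19549 = 991.61 RPM

992 RPM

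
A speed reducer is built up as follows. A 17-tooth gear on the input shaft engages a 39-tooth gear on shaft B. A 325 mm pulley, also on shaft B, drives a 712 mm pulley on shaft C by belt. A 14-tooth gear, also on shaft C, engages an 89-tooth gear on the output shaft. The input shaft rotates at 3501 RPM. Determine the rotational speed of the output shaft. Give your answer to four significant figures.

the input shaft → shaft B (gear mesh, 39/17): 3501 ÷ 2.2941 = 1526.1 RPM
shaft B → shaft C (belt, 712/325): 1526.1 ÷ 2.1908 = 696.59 RPM
shaft C → the output shaft (gear mesh, 89/14): 696.59 ÷ 6.3571 = 109.58 RPM

109.6 RPM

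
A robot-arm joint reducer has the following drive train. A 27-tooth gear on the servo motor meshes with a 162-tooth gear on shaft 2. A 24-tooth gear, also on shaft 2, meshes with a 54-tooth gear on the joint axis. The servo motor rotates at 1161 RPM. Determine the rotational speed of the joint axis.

86 RPM

Gear mesh: ratio = 162/27 = 6, so shaft 2 turns at 1161 / 6 = 193.5 RPM.
Gear mesh: ratio = 54/24 = 2.25, so the joint axis turns at 193.5 / 2.25 = 86 RPM.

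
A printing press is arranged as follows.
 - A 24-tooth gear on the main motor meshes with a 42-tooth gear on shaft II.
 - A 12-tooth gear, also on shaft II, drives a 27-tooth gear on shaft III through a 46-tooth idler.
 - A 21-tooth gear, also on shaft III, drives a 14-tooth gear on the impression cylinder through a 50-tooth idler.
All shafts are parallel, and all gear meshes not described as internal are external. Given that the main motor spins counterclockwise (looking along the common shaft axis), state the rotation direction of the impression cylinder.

the main motor → shaft II: external mesh, 1 reversal → CW.
shaft II → shaft III: driver → idler → driven is 2 external meshes, 2 reversals → CW.
shaft III → the impression cylinder: driver → idler → driven is 2 external meshes, 2 reversals → CW.
5 reversals in total — an odd number — so the impression cylinder turns opposite to the main motor.

clockwise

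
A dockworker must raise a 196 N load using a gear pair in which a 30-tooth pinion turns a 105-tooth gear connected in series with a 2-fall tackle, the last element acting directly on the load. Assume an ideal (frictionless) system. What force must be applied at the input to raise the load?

28 N

Gear pair MA = 105/30 = 3.5.
Block-and-tackle MA = number of supporting rope parts = 2.
Combined ideal MA = 3.5 × 2 = 7.
Effort = load / MA = 196 / 7 = 28 N.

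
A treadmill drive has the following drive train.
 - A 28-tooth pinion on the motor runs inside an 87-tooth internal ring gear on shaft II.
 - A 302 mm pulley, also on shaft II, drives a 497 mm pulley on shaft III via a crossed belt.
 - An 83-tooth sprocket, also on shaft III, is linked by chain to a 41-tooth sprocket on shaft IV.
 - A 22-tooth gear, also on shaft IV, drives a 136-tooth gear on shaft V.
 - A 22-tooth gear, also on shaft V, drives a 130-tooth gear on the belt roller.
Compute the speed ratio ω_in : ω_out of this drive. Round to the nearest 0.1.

Each stage contributes driven/driver: internal gear 87/28 = 3.1071, belt 497/302 = 1.6457, chain 41/83 = 0.49398, gear mesh 136/22 = 6.1818, gear mesh 130/22 = 5.9091.
Overall: 3.1071 × 1.6457 × 0.49398 × 6.1818 × 5.9091 = 92.268.

92.3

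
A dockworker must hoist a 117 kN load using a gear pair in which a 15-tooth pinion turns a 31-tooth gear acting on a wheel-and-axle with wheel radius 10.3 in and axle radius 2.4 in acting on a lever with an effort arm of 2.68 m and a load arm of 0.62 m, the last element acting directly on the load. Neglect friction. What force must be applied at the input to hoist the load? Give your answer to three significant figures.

3.05 kN

Gear pair MA = 31/15 = 2.0667.
Wheel-and-axle MA = R/r = 10.3/2.4 = 4.2917.
Lever MA = effort arm / load arm = 2.68/0.62 = 4.3226.
Combined ideal MA = 2.0667 × 4.2917 × 4.3226 = 38.339.
Effort = load / MA = 117 / 38.339 = 3.0517 kN.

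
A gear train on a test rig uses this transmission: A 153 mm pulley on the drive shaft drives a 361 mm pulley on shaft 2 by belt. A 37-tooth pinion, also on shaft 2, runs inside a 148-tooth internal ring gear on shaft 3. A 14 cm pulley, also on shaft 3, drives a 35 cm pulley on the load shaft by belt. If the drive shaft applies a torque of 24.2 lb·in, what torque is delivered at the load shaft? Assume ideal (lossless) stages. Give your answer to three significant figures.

Belt: ratio = 361/153 = 2.3595; torque at shaft 2 = 24.2 × 2.3595 = 57.099 lb·in.
Internal gear: ratio = 148/37 = 4; torque at shaft 3 = 57.099 × 4 = 228.4 lb·in.
Belt: ratio = 35/14 = 2.5; torque at the load shaft = 228.4 × 2.5 = 570.99 lb·in.

571 lb·in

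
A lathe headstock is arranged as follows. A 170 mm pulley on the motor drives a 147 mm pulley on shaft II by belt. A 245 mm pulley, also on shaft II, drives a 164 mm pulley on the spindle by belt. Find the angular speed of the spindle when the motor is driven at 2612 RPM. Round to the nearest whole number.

the motor → shaft II (belt, 147/170): 2612 ÷ 0.86471 = 3020.7 RPM
shaft II → the spindle (belt, 164/245): 3020.7 ÷ 0.66939 = 4512.6 RPM

4513 RPM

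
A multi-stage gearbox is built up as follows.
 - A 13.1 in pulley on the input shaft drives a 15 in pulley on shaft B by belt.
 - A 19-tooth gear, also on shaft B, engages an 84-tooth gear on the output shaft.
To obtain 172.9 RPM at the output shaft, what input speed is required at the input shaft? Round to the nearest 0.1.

Overall ratio R = 1.145 × 4.4211 = 5.0623.
Required input speed = output speed × R = 172.9 × 5.0623 = 875.27 RPM.

875.3 RPM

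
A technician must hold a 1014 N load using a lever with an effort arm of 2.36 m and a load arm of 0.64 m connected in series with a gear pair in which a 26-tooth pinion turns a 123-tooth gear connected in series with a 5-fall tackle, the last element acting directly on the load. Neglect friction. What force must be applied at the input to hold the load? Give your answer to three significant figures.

Lever MA = effort arm / load arm = 2.36/0.64 = 3.6875.
Gear pair MA = 123/26 = 4.7308.
Block-and-tackle MA = number of supporting rope parts = 5.
Combined ideal MA = 3.6875 × 4.7308 × 5 = 87.224.
Effort = load / MA = 1014 / 87.224 = 11.625 N.

11.6 N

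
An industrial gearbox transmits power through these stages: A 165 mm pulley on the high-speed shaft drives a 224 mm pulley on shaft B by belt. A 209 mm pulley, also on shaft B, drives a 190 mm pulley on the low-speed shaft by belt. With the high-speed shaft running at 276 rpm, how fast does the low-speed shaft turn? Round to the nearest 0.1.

Belt: ratio = 224/165 = 1.3576, so shaft B turns at 276 / 1.3576 = 203.3 rpm.
Belt: ratio = 190/209 = 0.90909, so the low-speed shaft turns at 203.3 / 0.90909 = 223.63 rpm.

223.6 rpm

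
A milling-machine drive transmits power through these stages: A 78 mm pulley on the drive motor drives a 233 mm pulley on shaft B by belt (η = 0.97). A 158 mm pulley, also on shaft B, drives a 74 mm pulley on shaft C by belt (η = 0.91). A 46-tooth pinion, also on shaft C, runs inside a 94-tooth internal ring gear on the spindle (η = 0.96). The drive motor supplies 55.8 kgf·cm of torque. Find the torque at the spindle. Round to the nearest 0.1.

Belt: ratio = 233/78 = 2.9872; torque at shaft B = 55.8 × 2.9872 × 0.97 = 161.68 kgf·cm.
Belt: ratio = 74/158 = 0.46835; torque at shaft C = 161.68 × 0.46835 × 0.91 = 68.91 kgf·cm.
Internal gear: ratio = 94/46 = 2.0435; torque at the spindle = 68.91 × 2.0435 × 0.96 = 135.18 kgf·cm.

135.2 kgf·cm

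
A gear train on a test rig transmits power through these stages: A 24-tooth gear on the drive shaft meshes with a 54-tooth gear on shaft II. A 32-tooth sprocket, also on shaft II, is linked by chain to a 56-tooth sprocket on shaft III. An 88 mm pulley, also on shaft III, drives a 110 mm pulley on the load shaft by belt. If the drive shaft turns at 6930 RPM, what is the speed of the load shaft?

Gear mesh: ratio = 54/24 = 2.25, so shaft II turns at 6930 / 2.25 = 3080 RPM.
Chain: ratio = 56/32 = 1.75, so shaft III turns at 3080 / 1.75 = 1760 RPM.
Belt: ratio = 110/88 = 1.25, so the load shaft turns at 1760 / 1.25 = 1408 RPM.

1408 RPM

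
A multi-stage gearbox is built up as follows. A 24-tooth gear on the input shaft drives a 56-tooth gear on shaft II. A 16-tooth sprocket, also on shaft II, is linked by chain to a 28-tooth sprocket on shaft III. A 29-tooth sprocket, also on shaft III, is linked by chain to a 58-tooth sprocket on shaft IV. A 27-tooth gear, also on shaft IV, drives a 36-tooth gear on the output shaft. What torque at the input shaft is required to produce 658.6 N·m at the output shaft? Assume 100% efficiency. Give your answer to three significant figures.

60.5 N·m

Overall ratio R = 2.3333 × 1.75 × 2 × 1.3333 = 10.889.
Input torque = output torque / R = 658.6 / 10.889 = 60.484 N·m.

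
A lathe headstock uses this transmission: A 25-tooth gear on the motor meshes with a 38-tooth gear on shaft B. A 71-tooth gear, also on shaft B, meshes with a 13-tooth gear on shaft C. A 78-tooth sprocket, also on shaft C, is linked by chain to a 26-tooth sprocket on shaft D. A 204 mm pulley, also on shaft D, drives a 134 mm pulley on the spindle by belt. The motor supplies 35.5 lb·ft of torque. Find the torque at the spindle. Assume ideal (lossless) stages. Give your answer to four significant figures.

Gear mesh: ratio = 38/25 = 1.52; torque at shaft B = 35.5 × 1.52 = 53.96 lb·ft.
Gear mesh: ratio = 13/71 = 0.1831; torque at shaft C = 53.96 × 0.1831 = 9.88 lb·ft.
Chain: ratio = 26/78 = 0.33333; torque at shaft D = 9.88 × 0.33333 = 3.2933 lb·ft.
Belt: ratio = 134/204 = 0.65686; torque at the spindle = 3.2933 × 0.65686 = 2.1633 lb·ft.

2.163 lb·ft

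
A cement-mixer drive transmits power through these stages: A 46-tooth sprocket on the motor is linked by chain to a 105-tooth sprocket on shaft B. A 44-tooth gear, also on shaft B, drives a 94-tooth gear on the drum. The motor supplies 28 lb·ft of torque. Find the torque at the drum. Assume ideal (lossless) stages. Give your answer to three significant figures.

137 lb·ft

After the chain (105/46): 28 × 2.2826 = 63.913 lb·ft
After the gear mesh (94/44): 63.913 × 2.1364 = 136.54 lb·ft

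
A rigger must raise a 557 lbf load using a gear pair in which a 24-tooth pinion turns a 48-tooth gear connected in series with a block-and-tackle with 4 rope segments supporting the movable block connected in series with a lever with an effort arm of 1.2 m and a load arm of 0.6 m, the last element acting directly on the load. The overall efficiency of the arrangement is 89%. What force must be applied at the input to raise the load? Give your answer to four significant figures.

39.12 lbf

Gear pair MA = 48/24 = 2.
Block-and-tackle MA = number of supporting rope parts = 4.
Lever MA = effort arm / load arm = 1.2/0.6 = 2.
Combined ideal MA = 2 × 4 × 2 = 16.
Actual MA = 16 × 0.89 = 14.24.
Effort = load / actual MA = 557 / 14.24 = 39.115 lbf.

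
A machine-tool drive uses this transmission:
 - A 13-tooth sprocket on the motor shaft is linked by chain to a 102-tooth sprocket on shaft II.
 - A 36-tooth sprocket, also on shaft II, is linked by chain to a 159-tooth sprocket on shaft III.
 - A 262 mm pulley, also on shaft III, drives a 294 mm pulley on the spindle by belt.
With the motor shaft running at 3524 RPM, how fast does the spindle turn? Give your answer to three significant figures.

90.6 RPM

chain 102/13 = 7.8462 → 3524/7.8462 = 449.14 RPM
chain 159/36 = 4.4167 → 449.14/4.4167 = 101.69 RPM
belt 294/262 = 1.1221 → 101.69/1.1221 = 90.623 RPM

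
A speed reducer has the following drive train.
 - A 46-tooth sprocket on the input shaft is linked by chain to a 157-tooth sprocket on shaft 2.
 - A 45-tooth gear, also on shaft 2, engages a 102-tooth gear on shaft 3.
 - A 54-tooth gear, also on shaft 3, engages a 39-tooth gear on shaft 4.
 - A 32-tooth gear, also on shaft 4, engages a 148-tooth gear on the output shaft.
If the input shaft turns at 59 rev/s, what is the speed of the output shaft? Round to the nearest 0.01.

chain 157/46 = 3.413 → 59/3.413 = 17.287 rev/s
gear mesh 102/45 = 2.2667 → 17.287/2.2667 = 7.6265 rev/s
gear mesh 39/54 = 0.72222 → 7.6265/0.72222 = 10.56 rev/s
gear mesh 148/32 = 4.625 → 10.56/4.625 = 2.2832 rev/s

2.28 rev/s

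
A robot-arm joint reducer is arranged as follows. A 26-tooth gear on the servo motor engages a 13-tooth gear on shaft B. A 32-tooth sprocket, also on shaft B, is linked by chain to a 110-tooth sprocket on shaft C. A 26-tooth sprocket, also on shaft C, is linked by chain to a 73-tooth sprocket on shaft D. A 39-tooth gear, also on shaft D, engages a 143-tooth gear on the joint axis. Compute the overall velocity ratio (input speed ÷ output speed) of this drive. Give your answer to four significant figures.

17.69

Each stage contributes driven/driver: gear mesh 13/26 = 0.5, chain 110/32 = 3.4375, chain 73/26 = 2.8077, gear mesh 143/39 = 3.6667.
Overall: 0.5 × 3.4375 × 2.8077 × 3.6667 = 17.694.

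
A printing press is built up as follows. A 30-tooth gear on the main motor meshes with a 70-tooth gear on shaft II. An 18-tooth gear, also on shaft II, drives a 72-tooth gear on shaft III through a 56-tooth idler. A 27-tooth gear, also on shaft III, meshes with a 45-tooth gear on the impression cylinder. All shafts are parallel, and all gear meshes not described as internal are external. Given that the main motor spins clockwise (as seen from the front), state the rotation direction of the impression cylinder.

the main motor → shaft II: external mesh, 1 reversal → CCW.
shaft II → shaft III: driver → idler → driven is 2 external meshes, 2 reversals → CCW.
shaft III → the impression cylinder: external mesh, 1 reversal → CW.
4 reversals in total — an even number — so the impression cylinder turns the same way as the main motor.

clockwise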